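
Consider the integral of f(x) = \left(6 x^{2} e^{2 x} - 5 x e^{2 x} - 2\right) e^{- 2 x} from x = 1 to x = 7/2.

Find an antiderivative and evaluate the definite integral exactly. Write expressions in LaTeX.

Antiderivative: F(x) = \frac{\left(4 x^{3} e^{2 x} - 5 x^{2} e^{2 x} + 2\right) e^{- 2 x}}{2}; value = - \frac{1}{e^{2}} + e^{-7} + \frac{445}{8}

Since d/dx undoes antidifferentiation here, F'(x) = f(x) is required of F(x).
F(x) = \frac{\left(4 x^{3} e^{2 x} - 5 x^{2} e^{2 x} + 2\right) e^{- 2 x}}{2} is an antiderivative of f.
Check: d/dx[\frac{\left(4 x^{3} e^{2 x} - 5 x^{2} e^{2 x} + 2\right) e^{- 2 x}}{2}] = \left(6 x^{2} e^{2 x} - 5 x e^{2 x} - 2\right) e^{- 2 x} = f(x).
F(7/2) = e^{-7} + \frac{441}{8}; F(1) = - \frac{1}{2} + e^{-2}.
Integral = F(7/2) - F(1) = - \frac{1}{e^{2}} + e^{-7} + \frac{445}{8}.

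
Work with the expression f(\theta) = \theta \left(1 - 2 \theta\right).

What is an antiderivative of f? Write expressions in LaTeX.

An antiderivative is F(\theta) = - \frac{\theta^{2} \left(4 \theta - 3\right)}{6}.

Any candidate F(\theta) must reproduce f(\theta) exactly when differentiated.
Check: d/d\theta[- \frac{\theta^{2} \left(4 \theta - 3\right)}{6}] = - 2 \theta^{2} + \theta, which equals f(\theta).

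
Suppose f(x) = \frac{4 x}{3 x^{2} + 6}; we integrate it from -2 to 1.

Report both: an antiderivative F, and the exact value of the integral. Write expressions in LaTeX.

Antiderivative: F(x) = \frac{2 \log{\left(x^{2} + 2 \right)}}{3}; value = - \frac{2 \log{\left(6 \right)}}{3} + \frac{2 \log{\left(3 \right)}}{3}

The substitution u = x^{2} + 2 works: f is exactly (dF/du)*(du/dx) for that inner function.
F(x) = \frac{2 \log{\left(x^{2} + 2 \right)}}{3} is an antiderivative of f.
Check: d/dx[\frac{2 \log{\left(x^{2} + 2 \right)}}{3}] = \frac{4 x}{3 x^{2} + 6} = f(x).
F(1) = \frac{2 \log{\left(3 \right)}}{3}; F(-2) = \frac{2 \log{\left(6 \right)}}{3}.
Integral = F(1) - F(-2) = - \frac{2 \log{\left(6 \right)}}{3} + \frac{2 \log{\left(3 \right)}}{3}.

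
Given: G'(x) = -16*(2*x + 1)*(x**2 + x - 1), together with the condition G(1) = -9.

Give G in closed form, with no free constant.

G(x) = -8*x**4 - 16*x**3 + 8*x**2 + 16*x - 9

G'(x) matches the chain-rule pattern g'(h)*h' with inner function h(x) = -2*x**2 - 2*x + 2; substituting u = h(x) collapses the integral.
A general antiderivative is -2*(-2*x**2 - 2*x + 2)**2 + C.
The condition gives C = -9 - (-8) = -1.
So G(x) = -8*x**4 - 16*x**3 + 8*x**2 + 16*x - 9.
Check: d/dx[-8*x**4 - 16*x**3 + 8*x**2 + 16*x - 9] = -32*x**3 - 48*x**2 + 16*x + 16, which equals G'(x).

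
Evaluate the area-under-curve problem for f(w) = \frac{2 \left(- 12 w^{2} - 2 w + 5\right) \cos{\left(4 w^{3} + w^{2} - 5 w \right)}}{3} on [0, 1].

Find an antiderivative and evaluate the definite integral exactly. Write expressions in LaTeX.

f matches the chain-rule pattern g'(h)*h' with inner function h(w) = 4 w^{3} + w^{2} - 5 w; substituting u = h(w) collapses the integral.
F(w) = - \frac{2 \sin{\left(4 w^{3} + w^{2} - 5 w \right)}}{3} is an antiderivative of f.
Check: d/dw[- \frac{2 \sin{\left(4 w^{3} + w^{2} - 5 w \right)}}{3}] = - 8 w^{2} \cos{\left(4 w^{3} + w^{2} - 5 w \right)} - \frac{4 w \cos{\left(4 w^{3} + w^{2} - 5 w \right)}}{3} + \frac{10 \cos{\left(4 w^{3} + w^{2} - 5 w \right)}}{3}, which equals f(w).
F(1) = 0; F(0) = 0.
Integral = F(1) - F(0) = 0.

Antiderivative: F(w) = - \frac{2 \sin{\left(4 w^{3} + w^{2} - 5 w \right)}}{3}; value = 0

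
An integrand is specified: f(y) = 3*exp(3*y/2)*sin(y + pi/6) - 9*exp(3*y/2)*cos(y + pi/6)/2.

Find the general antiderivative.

F(y) = -3*exp(3*y/2)*cos(y + pi/6) + C

Recognize the product-rule pattern: f = u'v + uv' with u = -3*cos(y + pi/6), v = exp(3*y/2), so integration by parts undoes it.
Check: d/dy[-3*exp(3*y/2)*cos(y + pi/6)] = 3*exp(3*y/2)*sin(y + pi/6) - 9*exp(3*y/2)*cos(y + pi/6)/2 = f(y).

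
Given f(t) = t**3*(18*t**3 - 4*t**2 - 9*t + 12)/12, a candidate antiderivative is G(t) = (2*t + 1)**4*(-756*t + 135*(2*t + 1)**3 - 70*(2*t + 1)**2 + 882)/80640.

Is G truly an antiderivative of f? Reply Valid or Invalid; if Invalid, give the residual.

d/dt[G] = 3*t**6/2 + 25*t**5/6 + 97*t**4/24 + 29*t**3/12 + 131*t**2/96 + 53*t/96 + 35/384
d/dt[G] - f(t) = 9*t**5/2 + 115*t**4/24 + 17*t**3/12 + 131*t**2/96 + 53*t/96 + 35/384 != 0.

Invalid: d/dt[G] - f = 9*t**5/2 + 115*t**4/24 + 17*t**3/12 + 131*t**2/96 + 53*t/96 + 35/384, which is not 0.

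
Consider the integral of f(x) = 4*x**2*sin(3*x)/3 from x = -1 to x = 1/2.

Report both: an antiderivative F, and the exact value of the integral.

For F(x) to be correct the identity F'(x) - f(x) = 0 must hold.
F(x) = -4*x**2*cos(3*x)/9 + 8*x*sin(3*x)/27 + 8*cos(3*x)/81 is an antiderivative of f.
Check: d/dx[-4*x**2*cos(3*x)/9 + 8*x*sin(3*x)/27 + 8*cos(3*x)/81] = 4*x**2*sin(3*x)/3 = f(x).
F(1/2) = -cos(3/2)/81 + 4*sin(3/2)/27; F(-1) = 8*sin(3)/27 - 28*cos(3)/81.
Integral = F(1/2) - F(-1) = 28*cos(3)/81 - 8*sin(3)/27 - cos(3/2)/81 + 4*sin(3/2)/27.

Antiderivative: F(x) = -4*x**2*cos(3*x)/9 + 8*x*sin(3*x)/27 + 8*cos(3*x)/81; value = 28*cos(3)/81 - 8*sin(3)/27 - cos(3/2)/81 + 4*sin(3/2)/27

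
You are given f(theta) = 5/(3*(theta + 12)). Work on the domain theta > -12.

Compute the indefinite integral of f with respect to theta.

Recover f(theta) by differentiating a candidate F(theta); any mismatch rules it out.
Check: d/dtheta[5*log(theta/2 + 6)/3] = 5/(3*theta + 36), which equals f(theta).

F(theta) = 5*log(theta/2 + 6)/3 + C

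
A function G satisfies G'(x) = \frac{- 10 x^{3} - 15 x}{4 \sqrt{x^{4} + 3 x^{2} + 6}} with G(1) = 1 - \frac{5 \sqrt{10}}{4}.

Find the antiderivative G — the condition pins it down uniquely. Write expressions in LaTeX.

The substitution u = x^{4} + 3 x^{2} + 6 works: G'(x) is exactly (dG/du)*(du/dx) for that inner function.
A general antiderivative is - \frac{5 \sqrt{x^{4} + 3 x^{2} + 6}}{4} + C.
The condition gives C = 1 - \frac{5 \sqrt{10}}{4} - (- \frac{5 \sqrt{10}}{4}) = 1.
So G(x) = 1 - \frac{5 \sqrt{x^{4} + 3 x^{2} + 6}}{4}.
Check: d/dx[1 - \frac{5 \sqrt{x^{4} + 3 x^{2} + 6}}{4}] = \frac{- 10 x^{3} - 15 x}{4 \sqrt{x^{4} + 3 x^{2} + 6}} = G'(x).

G(x) = 1 - \frac{5 \sqrt{x^{4} + 3 x^{2} + 6}}{4}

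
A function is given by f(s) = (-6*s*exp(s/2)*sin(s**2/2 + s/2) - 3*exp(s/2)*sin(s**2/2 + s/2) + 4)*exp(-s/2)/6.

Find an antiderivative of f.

Check any antiderivative F(s) by computing F'(s) and comparing it with f(s).
Check: d/ds[(3*exp(s/2)*cos(s**2/2 + s/2) - 4)*exp(-s/2)/3] = (-6*s*exp(s/2)*sin(s**2/2 + s/2) - 3*exp(s/2)*sin(s**2/2 + s/2) + 4)*exp(-s/2)/6 = f(s).

An antiderivative is F(s) = (3*exp(s/2)*cos(s**2/2 + s/2) - 4)*exp(-s/2)/3.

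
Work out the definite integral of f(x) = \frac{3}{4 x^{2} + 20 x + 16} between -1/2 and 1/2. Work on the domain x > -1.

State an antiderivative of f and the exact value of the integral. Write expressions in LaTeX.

Factor the denominator (4 \left(x + 1\right) \left(x + 4\right)) and decompose: f = - \frac{1}{4 \left(x + 4\right)} + \frac{1}{4 \left(x + 1\right)}; each piece integrates to a log, atan, or power term.
F(x) = \frac{\log{\left(x + 1 \right)}}{4} - \frac{\log{\left(x + 4 \right)}}{4} is an antiderivative of f.
Check: d/dx[\frac{\log{\left(x + 1 \right)}}{4} - \frac{\log{\left(x + 4 \right)}}{4}] = \frac{3}{4 x^{2} + 20 x + 16} = f(x).
F(1/2) = - \frac{\log{\left(\frac{9}{2} \right)}}{4} + \frac{\log{\left(\frac{3}{2} \right)}}{4}; F(-1/2) = - \frac{\log{\left(\frac{7}{2} \right)}}{4} - \frac{\log{\left(2 \right)}}{4}.
Integral = F(1/2) - F(-1/2) = - \frac{\log{\left(\frac{9}{2} \right)}}{4} + \frac{\log{\left(\frac{3}{2} \right)}}{4} + \frac{\log{\left(2 \right)}}{4} + \frac{\log{\left(\frac{7}{2} \right)}}{4}.

Antiderivative: F(x) = \frac{\log{\left(x + 1 \right)}}{4} - \frac{\log{\left(x + 4 \right)}}{4}; value = - \frac{\log{\left(\frac{9}{2} \right)}}{4} + \frac{\log{\left(\frac{3}{2} \right)}}{4} + \frac{\log{\left(2 \right)}}{4} + \frac{\log{\left(\frac{7}{2} \right)}}{4}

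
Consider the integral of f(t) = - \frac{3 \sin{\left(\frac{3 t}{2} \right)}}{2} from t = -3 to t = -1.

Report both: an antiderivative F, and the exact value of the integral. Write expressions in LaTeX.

A first test for any F(t): its t-derivative must equal f(t) identically.
F(t) = \cos{\left(\frac{3 t}{2} \right)} is an antiderivative of f.
Check: d/dt[\cos{\left(\frac{3 t}{2} \right)}] = - \frac{3 \sin{\left(\frac{3 t}{2} \right)}}{2} = f(t).
F(-1) = \cos{\left(\frac{3}{2} \right)}; F(-3) = \cos{\left(\frac{9}{2} \right)}.
Integral = F(-1) - F(-3) = \cos{\left(\frac{3}{2} \right)} - \cos{\left(\frac{9}{2} \right)}.

Antiderivative: F(t) = \cos{\left(\frac{3 t}{2} \right)}; value = \cos{\left(\frac{3}{2} \right)} - \cos{\left(\frac{9}{2} \right)}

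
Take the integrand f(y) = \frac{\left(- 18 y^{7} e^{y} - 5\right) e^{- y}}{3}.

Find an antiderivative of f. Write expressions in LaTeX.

An antiderivative F(y) passes only if d/dy[F] lands on f(y) exactly.
Check: d/dy[- \frac{\left(9 y^{8} e^{y} - 20\right) e^{- y}}{12}] = \frac{\left(- 18 y^{7} e^{y} - 5\right) e^{- y}}{3} = f(y).

An antiderivative is F(y) = - \frac{\left(9 y^{8} e^{y} - 20\right) e^{- y}}{12}.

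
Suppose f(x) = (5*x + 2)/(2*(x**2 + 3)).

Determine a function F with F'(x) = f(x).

An antiderivative is F(x) = (15*log(x**2 + 3) + 4*sqrt(3)*atan(sqrt(3)*x/3))/12.

For F(x) to be correct the identity F'(x) - f(x) = 0 must hold.
Check: d/dx[(15*log(x**2 + 3) + 4*sqrt(3)*atan(sqrt(3)*x/3))/12] = (5*x + 2)/(2*x**2 + 6), which equals f(x).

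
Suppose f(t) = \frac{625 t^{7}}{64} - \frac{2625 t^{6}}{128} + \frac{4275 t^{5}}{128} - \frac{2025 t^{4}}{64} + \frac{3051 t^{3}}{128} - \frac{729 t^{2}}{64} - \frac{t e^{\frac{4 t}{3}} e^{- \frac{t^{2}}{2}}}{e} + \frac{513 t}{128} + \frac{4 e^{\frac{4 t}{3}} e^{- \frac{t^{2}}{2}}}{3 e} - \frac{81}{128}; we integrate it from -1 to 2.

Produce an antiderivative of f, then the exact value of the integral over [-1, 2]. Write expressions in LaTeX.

The integrand splits into summands that can be handled one at a time.
F(t) = \frac{625 t^{8} - 1500 t^{7} + 2850 t^{6} - 3240 t^{5} + 3051 t^{4} - 1944 t^{3} + 1026 t^{2} - 324 t + \frac{512 e^{\frac{4 t}{3}} e^{- \frac{t^{2}}{2}}}{e} + 81}{512} is an antiderivative of f.
Check: d/dt[\frac{625 t^{8} - 1500 t^{7} + 2850 t^{6} - 3240 t^{5} + 3051 t^{4} - 1944 t^{3} + 1026 t^{2} - 324 t + \frac{512 e^{\frac{4 t}{3}} e^{- \frac{t^{2}}{2}}}{e} + 81}{512}] = \frac{\left(3750 e t^{7} e^{\frac{t^{2}}{2}} - 7875 e t^{6} e^{\frac{t^{2}}{2}} + 12825 e t^{5} e^{\frac{t^{2}}{2}} - 12150 e t^{4} e^{\frac{t^{2}}{2}} + 9153 e t^{3} e^{\frac{t^{2}}{2}} - 4374 e t^{2} e^{\frac{t^{2}}{2}} - 384 t e^{\frac{4 t}{3}} + 1539 e t e^{\frac{t^{2}}{2}} + 512 e^{\frac{4 t}{3}} - 243 e e^{\frac{t^{2}}{2}}\right) e^{- \frac{t^{2}}{2}}}{384 e}, which equals f(t).
F(2) = e^{- \frac{1}{3}} + \frac{83521}{512}; F(-1) = e^{- \frac{17}{6}} + \frac{14641}{512}.
Integral = F(2) - F(-1) = - \frac{1}{e^{\frac{17}{6}}} + e^{- \frac{1}{3}} + \frac{4305}{32}.

Antiderivative: F(t) = \frac{625 t^{8} - 1500 t^{7} + 2850 t^{6} - 3240 t^{5} + 3051 t^{4} - 1944 t^{3} + 1026 t^{2} - 324 t + \frac{512 e^{\frac{4 t}{3}} e^{- \frac{t^{2}}{2}}}{e} + 81}{512}; value = - \frac{1}{e^{\frac{17}{6}}} + e^{- \frac{1}{3}} + \frac{4305}{32}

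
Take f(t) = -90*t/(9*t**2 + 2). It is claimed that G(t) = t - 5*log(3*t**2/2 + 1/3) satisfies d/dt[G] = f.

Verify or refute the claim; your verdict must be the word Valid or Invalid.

d/dt[G] = (9*t**2 - 90*t + 2)/(9*t**2 + 2)
d/dt[G] - f(t) = 1 != 0.

Invalid: d/dt[G] - f = 1, which is not 0.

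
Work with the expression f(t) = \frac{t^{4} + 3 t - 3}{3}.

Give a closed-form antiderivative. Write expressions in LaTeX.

An antiderivative is F(t) = \frac{t^{5}}{15} + \frac{t^{2}}{2} - t.

Any candidate F(t) must reproduce f(t) exactly when differentiated.
Check: d/dt[\frac{t^{5}}{15} + \frac{t^{2}}{2} - t] = \frac{t^{4}}{3} + t - 1, which equals f(t).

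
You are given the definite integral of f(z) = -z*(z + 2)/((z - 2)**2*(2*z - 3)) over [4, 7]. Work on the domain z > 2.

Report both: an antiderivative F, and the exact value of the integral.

Factor the denominator ((z - 2)**2*(2*z - 3)) and decompose: f = -21/(2*z - 3) + 10/(z - 2) - 8/(z - 2)**2; each piece integrates to a log, atan, or power term.
F(z) = (20*z*log(z - 2) - 21*z*log(z - 3/2) - 40*log(z - 2) + 42*log(z - 3/2) + 16)/(2*z - 4) is an antiderivative of f.
Check: d/dz[(20*z*log(z - 2) - 21*z*log(z - 3/2) - 40*log(z - 2) + 42*log(z - 3/2) + 16)/(2*z - 4)] = (-z**2 - 2*z)/(2*z**3 - 11*z**2 + 20*z - 12), which equals f(z).
F(7) = -21*log(11/2)/2 + 8/5 + 10*log(5); F(4) = -21*log(5/2)/2 + 4 + 10*log(2).
Integral = F(7) - F(4) = -21*log(11/2)/2 - 10*log(2) - 12/5 + 21*log(5/2)/2 + 10*log(5).

Antiderivative: F(z) = (20*z*log(z - 2) - 21*z*log(z - 3/2) - 40*log(z - 2) + 42*log(z - 3/2) + 16)/(2*z - 4); value = -21*log(11/2)/2 - 10*log(2) - 12/5 + 21*log(5/2)/2 + 10*log(5)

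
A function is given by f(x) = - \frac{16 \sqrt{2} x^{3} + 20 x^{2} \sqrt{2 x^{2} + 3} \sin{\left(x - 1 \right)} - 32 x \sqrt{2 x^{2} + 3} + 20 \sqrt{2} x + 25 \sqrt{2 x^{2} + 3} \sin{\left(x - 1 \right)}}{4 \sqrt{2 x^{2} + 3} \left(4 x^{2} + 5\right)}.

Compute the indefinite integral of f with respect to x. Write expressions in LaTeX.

Any candidate F(x) must reproduce f(x) exactly when differentiated.
Check: d/dx[- \sqrt{x^{2} + \frac{3}{2}} + \log{\left(2 x^{2} + \frac{5}{2} \right)} + \frac{5 \cos{\left(x - 1 \right)}}{4}] = \frac{- 16 \sqrt{2} x^{3} - 20 x^{2} \sqrt{2 x^{2} + 3} \sin{\left(x - 1 \right)} + 32 x \sqrt{2 x^{2} + 3} - 20 \sqrt{2} x - 25 \sqrt{2 x^{2} + 3} \sin{\left(x - 1 \right)}}{16 x^{2} \sqrt{2 x^{2} + 3} + 20 \sqrt{2 x^{2} + 3}}, which equals f(x).

F(x) = - \sqrt{x^{2} + \frac{3}{2}} + \log{\left(2 x^{2} + \frac{5}{2} \right)} + \frac{5 \cos{\left(x - 1 \right)}}{4} + C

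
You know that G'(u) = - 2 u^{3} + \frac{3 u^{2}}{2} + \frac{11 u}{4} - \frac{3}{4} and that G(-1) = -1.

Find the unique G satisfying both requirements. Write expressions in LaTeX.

G'(u) matches the chain-rule pattern g'(h)*h' with inner function h(u) = \frac{u^{2}}{2} - \frac{u}{4} - \frac{3}{4}; substituting w = h(u) collapses the integral.
A general antiderivative is - 2 \left(\frac{u^{2}}{2} - \frac{u}{4} - \frac{3}{4}\right)^{2} + C.
The condition gives C = -1 - (0) = -1.
So G(u) = - \frac{4 u^{4} - 4 u^{3} - 11 u^{2} + 6 u + 17}{8}.
Check: d/du[- \frac{4 u^{4} - 4 u^{3} - 11 u^{2} + 6 u + 17}{8}] = - 2 u^{3} + \frac{3 u^{2}}{2} + \frac{11 u}{4} - \frac{3}{4} = G'(u).

G(u) = - \frac{4 u^{4} - 4 u^{3} - 11 u^{2} + 6 u + 17}{8}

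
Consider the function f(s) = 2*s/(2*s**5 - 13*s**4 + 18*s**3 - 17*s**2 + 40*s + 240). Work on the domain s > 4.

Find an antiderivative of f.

Factor the denominator ((s - 4)**2*(2*s + 3)*(s**2 + 5)) and decompose: f = 2*(113*s - 10)/(12789*(s**2 + 5)) - 48/(3509*(2*s + 3)) - 578/(53361*(s - 4)) + 8/(231*(s - 4)**2); each piece integrates to a log, atan, or power term.
Check: d/ds[-(16762*s*log(s - 4) + 10584*s*log(s + 3/2) - 13673*s*log(s**2 + 5) + 484*sqrt(5)*s*atan(sqrt(5)*s/5) - 67048*log(s - 4) - 42336*log(s + 3/2) + 54692*log(s**2 + 5) - 1936*sqrt(5)*atan(sqrt(5)*s/5) + 53592)/(1547469*(s - 4))] = 2*s/(2*s**5 - 13*s**4 + 18*s**3 - 17*s**2 + 40*s + 240) = f(s).

An antiderivative is F(s) = -(16762*s*log(s - 4) + 10584*s*log(s + 3/2) - 13673*s*log(s**2 + 5) + 484*sqrt(5)*s*atan(sqrt(5)*s/5) - 67048*log(s - 4) - 42336*log(s + 3/2) + 54692*log(s**2 + 5) - 1936*sqrt(5)*atan(sqrt(5)*s/5) + 53592)/(1547469*(s - 4)).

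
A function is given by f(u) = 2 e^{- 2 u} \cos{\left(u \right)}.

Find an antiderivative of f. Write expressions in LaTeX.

Whatever form F(u) takes, F'(u) = f(u) is non-negotiable.
Check: d/du[- \frac{2 \left(- \sin{\left(u \right)} + 2 \cos{\left(u \right)}\right) e^{- 2 u}}{5}] = 2 e^{- 2 u} \cos{\left(u \right)} = f(u).

An antiderivative is F(u) = - \frac{2 \left(- \sin{\left(u \right)} + 2 \cos{\left(u \right)}\right) e^{- 2 u}}{5}.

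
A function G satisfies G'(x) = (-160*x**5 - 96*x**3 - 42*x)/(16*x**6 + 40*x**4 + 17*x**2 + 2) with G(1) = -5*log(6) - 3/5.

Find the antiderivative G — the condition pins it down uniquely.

G(x) = (-4*x**2 - 5*(4*x**2 + 1)*log(2*x**2 + 4) + 1)/(4*x**2 + 1)

Since d/dx undoes antidifferentiation here, G(x) must give back the stated G'(x).
A general antiderivative is -5*log(2*x**2 + 4) + 2/(4*x**2 + 1) + C.
The condition gives C = -5*log(6) - 3/5 - (2/5 - 5*log(6)) = -1.
So G(x) = (-4*x**2 - 5*(4*x**2 + 1)*log(2*x**2 + 4) + 1)/(4*x**2 + 1).
Check: d/dx[(-4*x**2 - 5*(4*x**2 + 1)*log(2*x**2 + 4) + 1)/(4*x**2 + 1)] = (-160*x**5 - 96*x**3 - 42*x)/(16*x**6 + 40*x**4 + 17*x**2 + 2) = G'(x).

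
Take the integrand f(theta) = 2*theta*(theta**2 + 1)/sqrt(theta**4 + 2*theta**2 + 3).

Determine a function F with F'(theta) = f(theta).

f matches the chain-rule pattern g'(h)*h' with inner function h(theta) = theta**4 + 2*theta**2 + 3; substituting u = h(theta) collapses the integral.
Check: d/dtheta[sqrt(theta**4 + 2*theta**2 + 3)] = (2*theta**3 + 2*theta)/sqrt(theta**4 + 2*theta**2 + 3), which equals f(theta).

An antiderivative is F(theta) = sqrt(theta**4 + 2*theta**2 + 3).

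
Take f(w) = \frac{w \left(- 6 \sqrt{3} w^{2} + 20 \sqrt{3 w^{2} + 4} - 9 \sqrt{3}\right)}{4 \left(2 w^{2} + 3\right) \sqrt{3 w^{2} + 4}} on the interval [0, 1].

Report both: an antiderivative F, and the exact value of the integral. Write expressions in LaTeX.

Differentiate the proposed F(w) back; it has to land on f(w) exactly.
F(w) = - \frac{3 \sqrt{w^{2} + \frac{4}{3}}}{4} + \frac{5 \log{\left(2 w^{2} + 3 \right)}}{4} is an antiderivative of f.
Check: d/dw[- \frac{3 \sqrt{w^{2} + \frac{4}{3}}}{4} + \frac{5 \log{\left(2 w^{2} + 3 \right)}}{4}] = \frac{- 6 \sqrt{3} w^{3} + 20 w \sqrt{3 w^{2} + 4} - 9 \sqrt{3} w}{8 w^{2} \sqrt{3 w^{2} + 4} + 12 \sqrt{3 w^{2} + 4}}, which equals f(w).
F(1) = - \frac{\sqrt{21}}{4} + \frac{5 \log{\left(5 \right)}}{4}; F(0) = - \frac{\sqrt{3}}{2} + \frac{5 \log{\left(3 \right)}}{4}.
Integral = F(1) - F(0) = - \frac{5 \log{\left(3 \right)}}{4} - \frac{\sqrt{21}}{4} + \frac{\sqrt{3}}{2} + \frac{5 \log{\left(5 \right)}}{4}.

Antiderivative: F(w) = - \frac{3 \sqrt{w^{2} + \frac{4}{3}}}{4} + \frac{5 \log{\left(2 w^{2} + 3 \right)}}{4}; value = - \frac{5 \log{\left(3 \right)}}{4} - \frac{\sqrt{21}}{4} + \frac{\sqrt{3}}{2} + \frac{5 \log{\left(5 \right)}}{4}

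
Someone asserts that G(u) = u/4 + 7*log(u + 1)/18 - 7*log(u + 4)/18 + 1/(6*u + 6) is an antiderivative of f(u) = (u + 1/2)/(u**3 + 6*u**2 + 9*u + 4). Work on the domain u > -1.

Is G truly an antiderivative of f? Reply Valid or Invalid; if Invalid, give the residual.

Invalid: d/du[G] - f = 1/4, which is not 0.

d/du[G] = (u**3 + 6*u**2 + 13*u + 6)/(4*u**3 + 24*u**2 + 36*u + 16)
d/du[G] - f(u) = 1/4 != 0.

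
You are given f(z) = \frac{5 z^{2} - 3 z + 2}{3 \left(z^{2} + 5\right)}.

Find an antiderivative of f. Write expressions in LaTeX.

A first test for any F(z): its z-derivative must equal f(z) identically.
Check: d/dz[\frac{50 z - 15 \log{\left(z^{2} + 5 \right)} - 46 \sqrt{5} \operatorname{atan}{\left(\frac{\sqrt{5} z}{5} \right)}}{30}] = \frac{5 z^{2} - 3 z + 2}{3 z^{2} + 15}, which equals f(z).

An antiderivative is F(z) = \frac{50 z - 15 \log{\left(z^{2} + 5 \right)} - 46 \sqrt{5} \operatorname{atan}{\left(\frac{\sqrt{5} z}{5} \right)}}{30}.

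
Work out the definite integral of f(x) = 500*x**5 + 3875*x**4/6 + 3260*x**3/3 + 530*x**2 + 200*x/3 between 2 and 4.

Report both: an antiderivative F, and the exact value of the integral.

Recognize the product-rule pattern: f = u'v + uv' with u = 5*(5*x**2 + 2*x)**2/3, v = 2*x**2 + 3*x/2 + 5, so integration by parts undoes it.
F(x) = 5*x**2*(5*x + 2)**2*(4*x**2 + 3*x + 10)/6 is an antiderivative of f.
Check: d/dx[5*x**2*(5*x + 2)**2*(4*x**2 + 3*x + 10)/6] = 500*x**5 + 3875*x**4/6 + 3260*x**3/3 + 530*x**2 + 200*x/3 = f(x).
F(4) = 1664960/3; F(2) = 15360.
Integral = F(4) - F(2) = 1618880/3.

Antiderivative: F(x) = 5*x**2*(5*x + 2)**2*(4*x**2 + 3*x + 10)/6; value = 1618880/3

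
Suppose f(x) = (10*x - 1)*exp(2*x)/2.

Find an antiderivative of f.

Recognize the product-rule pattern: f = u'v + uv' with u = 5*x/2 - 3/2, v = exp(2*x), so integration by parts undoes it.
Check: d/dx[5*x*exp(2*x)/2 - 3*exp(2*x)/2] = 5*x*exp(2*x) - exp(2*x)/2, which equals f(x).

An antiderivative is F(x) = 5*x*exp(2*x)/2 - 3*exp(2*x)/2.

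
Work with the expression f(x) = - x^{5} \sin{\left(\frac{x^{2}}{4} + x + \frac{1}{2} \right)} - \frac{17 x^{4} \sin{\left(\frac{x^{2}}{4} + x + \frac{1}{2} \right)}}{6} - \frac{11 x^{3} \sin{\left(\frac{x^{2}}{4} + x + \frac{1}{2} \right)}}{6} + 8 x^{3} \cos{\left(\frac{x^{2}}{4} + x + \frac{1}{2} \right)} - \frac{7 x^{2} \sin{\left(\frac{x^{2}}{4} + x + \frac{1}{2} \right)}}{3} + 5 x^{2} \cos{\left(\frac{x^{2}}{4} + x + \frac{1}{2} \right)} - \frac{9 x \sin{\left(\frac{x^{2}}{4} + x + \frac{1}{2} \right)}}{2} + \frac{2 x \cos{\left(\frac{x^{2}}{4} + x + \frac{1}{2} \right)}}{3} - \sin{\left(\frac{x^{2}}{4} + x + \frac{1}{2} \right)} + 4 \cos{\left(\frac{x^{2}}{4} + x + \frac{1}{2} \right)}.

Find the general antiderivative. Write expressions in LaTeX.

F(x) = - \left(- 2 x^{4} - \frac{5 x^{3}}{3} - \frac{x^{2}}{3} - 4 x - 1\right) \cos{\left(\frac{x^{2}}{4} + x + \frac{1}{2} \right)} + C

f has the shape u'v + uv' for u = 2 x^{4} + \frac{5 x^{3}}{3} + \frac{x^{2}}{3} + 4 x + 1 and v = \cos{\left(\frac{x^{2}}{4} + x + \frac{1}{2} \right)} — it is the derivative of the product u*v.
Check: d/dx[- \left(- 2 x^{4} - \frac{5 x^{3}}{3} - \frac{x^{2}}{3} - 4 x - 1\right) \cos{\left(\frac{x^{2}}{4} + x + \frac{1}{2} \right)}] = - x^{5} \sin{\left(\frac{x^{2}}{4} + x + \frac{1}{2} \right)} - \frac{17 x^{4} \sin{\left(\frac{x^{2}}{4} + x + \frac{1}{2} \right)}}{6} - \frac{11 x^{3} \sin{\left(\frac{x^{2}}{4} + x + \frac{1}{2} \right)}}{6} + 8 x^{3} \cos{\left(\frac{x^{2}}{4} + x + \frac{1}{2} \right)} - \frac{7 x^{2} \sin{\left(\frac{x^{2}}{4} + x + \frac{1}{2} \right)}}{3} + 5 x^{2} \cos{\left(\frac{x^{2}}{4} + x + \frac{1}{2} \right)} - \frac{9 x \sin{\left(\frac{x^{2}}{4} + x + \frac{1}{2} \right)}}{2} + \frac{2 x \cos{\left(\frac{x^{2}}{4} + x + \frac{1}{2} \right)}}{3} - \sin{\left(\frac{x^{2}}{4} + x + \frac{1}{2} \right)} + 4 \cos{\left(\frac{x^{2}}{4} + x + \frac{1}{2} \right)} = f(x).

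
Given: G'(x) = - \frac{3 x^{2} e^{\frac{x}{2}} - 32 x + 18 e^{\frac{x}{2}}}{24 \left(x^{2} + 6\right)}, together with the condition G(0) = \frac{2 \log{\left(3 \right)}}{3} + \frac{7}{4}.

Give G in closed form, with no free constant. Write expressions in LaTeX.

G(x) = - \frac{3 e^{\frac{x}{2}} - 8 \log{\left(\frac{x^{2}}{2} + 3 \right)} - 24}{12}

A candidate passes only if d/dx[G] lands on the given G'(x) exactly.
A general antiderivative is - \frac{e^{\frac{x}{2}}}{4} + \frac{2 \log{\left(\frac{x^{2}}{2} + 3 \right)}}{3} + C.
The condition gives C = \frac{2 \log{\left(3 \right)}}{3} + \frac{7}{4} - (- \frac{1}{4} + \frac{2 \log{\left(3 \right)}}{3}) = 2.
So G(x) = - \frac{3 e^{\frac{x}{2}} - 8 \log{\left(\frac{x^{2}}{2} + 3 \right)} - 24}{12}.
Check: d/dx[- \frac{3 e^{\frac{x}{2}} - 8 \log{\left(\frac{x^{2}}{2} + 3 \right)} - 24}{12}] = \frac{- 3 x^{2} e^{\frac{x}{2}} + 32 x - 18 e^{\frac{x}{2}}}{24 x^{2} + 144}, which equals G'(x).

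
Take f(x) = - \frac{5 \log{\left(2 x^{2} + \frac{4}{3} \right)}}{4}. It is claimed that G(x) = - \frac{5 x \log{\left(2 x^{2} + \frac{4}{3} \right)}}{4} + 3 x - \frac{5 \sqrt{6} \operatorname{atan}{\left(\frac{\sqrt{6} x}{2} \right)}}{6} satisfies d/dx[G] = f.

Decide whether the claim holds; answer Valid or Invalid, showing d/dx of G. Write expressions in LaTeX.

Invalid: d/dx[G] - f = \frac{1}{2}, which is not 0.

d/dx[G] = - \frac{5 \log{\left(x^{2} + \frac{2}{3} \right)}}{4} - \frac{5 \log{\left(2 \right)}}{4} + \frac{1}{2}
d/dx[G] - f(x) = \frac{1}{2} != 0.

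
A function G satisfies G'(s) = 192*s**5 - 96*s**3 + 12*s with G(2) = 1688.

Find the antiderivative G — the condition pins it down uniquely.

The substitution u = 4*s**2 - 1 works: G'(s) is exactly (dG/du)*(du/ds) for that inner function.
A general antiderivative is (4*s**2 - 1)**3/2 + C.
The condition gives C = 1688 - (3375/2) = 1/2.
So G(s) = 32*s**6 - 24*s**4 + 6*s**2.
Check: d/ds[32*s**6 - 24*s**4 + 6*s**2] = 192*s**5 - 96*s**3 + 12*s = G'(s).

G(s) = 32*s**6 - 24*s**4 + 6*s**2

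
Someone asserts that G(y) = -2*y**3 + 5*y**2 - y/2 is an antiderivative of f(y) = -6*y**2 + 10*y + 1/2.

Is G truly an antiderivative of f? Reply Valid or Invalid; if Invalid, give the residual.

Invalid: d/dy[G] - f = -1, which is not 0.

d/dy[G] = -6*y**2 + 10*y - 1/2
d/dy[G] - f(y) = -1 != 0.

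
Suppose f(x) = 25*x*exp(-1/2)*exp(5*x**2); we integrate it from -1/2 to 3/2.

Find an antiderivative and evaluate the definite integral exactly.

Antiderivative: F(x) = 5*exp(-1/2)*exp(5*x**2)/2; value = -5*exp(3/4)/2 + 5*exp(43/4)/2

The substitution u = 5*x**2 - 1/2 works: f is exactly (dF/du)*(du/dx) for that inner function.
F(x) = 5*exp(-1/2)*exp(5*x**2)/2 is an antiderivative of f.
Check: d/dx[5*exp(-1/2)*exp(5*x**2)/2] = 25*x*exp(-1/2)*exp(5*x**2) = f(x).
F(3/2) = 5*exp(43/4)/2; F(-1/2) = 5*exp(3/4)/2.
Integral = F(3/2) - F(-1/2) = -5*exp(3/4)/2 + 5*exp(43/4)/2.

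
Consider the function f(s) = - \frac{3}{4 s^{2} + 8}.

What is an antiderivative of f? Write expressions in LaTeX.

An antiderivative is F(s) = - \frac{3 \sqrt{2} \operatorname{atan}{\left(\frac{\sqrt{2} s}{2} \right)}}{8}.

Recover f(s) by differentiating a candidate F(s); any mismatch rules it out.
Check: d/ds[- \frac{3 \sqrt{2} \operatorname{atan}{\left(\frac{\sqrt{2} s}{2} \right)}}{8}] = - \frac{3}{4 s^{2} + 8} = f(s).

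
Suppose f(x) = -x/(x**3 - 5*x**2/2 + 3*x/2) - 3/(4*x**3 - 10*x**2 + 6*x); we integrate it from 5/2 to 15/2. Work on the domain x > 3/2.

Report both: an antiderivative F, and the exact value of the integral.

The denominator factors as 2*x*(x - 1)*(2*x - 3); partial fractions split f into directly integrable pieces: -6/(2*x - 3) + 7/(2*(x - 1)) - 1/(2*x).
F(x) = (-log(x) - 6*log(x - 3/2) + 7*log(x - 1))/2 is an antiderivative of f.
Check: d/dx[(-log(x) - 6*log(x - 3/2) + 7*log(x - 1))/2] = (-4*x - 3)/(4*x**3 - 10*x**2 + 6*x), which equals f(x).
F(15/2) = -3*log(6) - log(15/2)/2 + 7*log(13/2)/2; F(5/2) = -log(5/2)/2 + 7*log(3/2)/2.
Integral = F(15/2) - F(5/2) = -3*log(6) - 7*log(3/2)/2 - log(15/2)/2 + log(5/2)/2 + 7*log(13/2)/2.

Antiderivative: F(x) = (-log(x) - 6*log(x - 3/2) + 7*log(x - 1))/2; value = -3*log(6) - 7*log(3/2)/2 - log(15/2)/2 + log(5/2)/2 + 7*log(13/2)/2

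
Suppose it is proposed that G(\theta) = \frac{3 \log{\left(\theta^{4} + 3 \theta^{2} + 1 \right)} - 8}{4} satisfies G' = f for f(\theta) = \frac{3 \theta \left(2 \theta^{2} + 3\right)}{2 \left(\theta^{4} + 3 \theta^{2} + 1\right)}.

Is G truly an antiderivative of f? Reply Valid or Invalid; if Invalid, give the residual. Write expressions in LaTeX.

d/d\theta[G] = \frac{6 \theta^{3} + 9 \theta}{2 \theta^{4} + 6 \theta^{2} + 2}
This equals f(\theta) exactly, so the claim holds.

Valid: G'(\theta) = f(\theta).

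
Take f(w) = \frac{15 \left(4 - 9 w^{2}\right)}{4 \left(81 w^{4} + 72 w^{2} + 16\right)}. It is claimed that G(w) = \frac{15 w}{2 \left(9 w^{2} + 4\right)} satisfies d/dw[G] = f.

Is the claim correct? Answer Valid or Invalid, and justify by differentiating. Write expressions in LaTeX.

Invalid: d/dw[G] - f = \frac{60 - 135 w^{2}}{324 w^{4} + 288 w^{2} + 64}, which is not 0.

d/dw[G] = \frac{60 - 135 w^{2}}{162 w^{4} + 144 w^{2} + 32}
d/dw[G] - f(w) = \frac{60 - 135 w^{2}}{324 w^{4} + 288 w^{2} + 64} != 0.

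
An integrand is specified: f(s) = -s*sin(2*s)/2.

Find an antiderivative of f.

An antiderivative is F(s) = s*cos(2*s)/4 - sin(2*s)/8.

Recover f(s) by differentiating a candidate F(s); any mismatch rules it out.
Check: d/ds[s*cos(2*s)/4 - sin(2*s)/8] = -s*sin(2*s)/2 = f(s).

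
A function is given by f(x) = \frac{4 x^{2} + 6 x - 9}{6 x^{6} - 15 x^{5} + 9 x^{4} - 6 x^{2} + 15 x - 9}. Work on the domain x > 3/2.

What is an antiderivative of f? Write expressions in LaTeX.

The denominator factors as 3 \left(x - 1\right)^{2} \left(x + 1\right) \left(2 x - 3\right) \left(x^{2} + 1\right); partial fractions split f into directly integrable pieces: \frac{59 x + 43}{156 \left(x^{2} + 1\right)} + \frac{96}{65 \left(2 x - 3\right)} + \frac{11}{120 \left(x + 1\right)} - \frac{29}{24 \left(x - 1\right)} - \frac{1}{12 \left(x - 1\right)^{2}}.
Check: d/dx[\frac{1152 x \log{\left(x - \frac{3}{2} \right)} - 1885 x \log{\left(x - 1 \right)} + 143 x \log{\left(x + 1 \right)} + 295 x \log{\left(x^{2} + 1 \right)} + 430 x \operatorname{atan}{\left(x \right)} - 1152 \log{\left(x - \frac{3}{2} \right)} + 1885 \log{\left(x - 1 \right)} - 143 \log{\left(x + 1 \right)} - 295 \log{\left(x^{2} + 1 \right)} - 430 \operatorname{atan}{\left(x \right)} + 130}{1560 \left(x - 1\right)}] = \frac{4 x^{2} + 6 x - 9}{6 x^{6} - 15 x^{5} + 9 x^{4} - 6 x^{2} + 15 x - 9} = f(x).

An antiderivative is F(x) = \frac{1152 x \log{\left(x - \frac{3}{2} \right)} - 1885 x \log{\left(x - 1 \right)} + 143 x \log{\left(x + 1 \right)} + 295 x \log{\left(x^{2} + 1 \right)} + 430 x \operatorname{atan}{\left(x \right)} - 1152 \log{\left(x - \frac{3}{2} \right)} + 1885 \log{\left(x - 1 \right)} - 143 \log{\left(x + 1 \right)} - 295 \log{\left(x^{2} + 1 \right)} - 430 \operatorname{atan}{\left(x \right)} + 130}{1560 \left(x - 1\right)}.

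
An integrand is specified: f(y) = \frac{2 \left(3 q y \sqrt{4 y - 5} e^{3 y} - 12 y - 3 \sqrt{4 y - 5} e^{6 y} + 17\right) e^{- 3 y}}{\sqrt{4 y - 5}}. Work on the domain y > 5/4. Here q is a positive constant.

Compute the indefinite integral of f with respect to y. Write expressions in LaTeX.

Since d/dy undoes antidifferentiation here, F'(y) = f(y) is required of F(y).
Check: d/dy[3 q y^{2} + 2 \sqrt{4 y - 5} e^{- 3 y} - 2 e^{3 y}] = \frac{\left(6 q y \sqrt{4 y - 5} e^{3 y} - 24 y - 6 \sqrt{4 y - 5} e^{6 y} + 34\right) e^{- 3 y}}{\sqrt{4 y - 5}}, which equals f(y).

F(y) = 3 q y^{2} + 2 \sqrt{4 y - 5} e^{- 3 y} - 2 e^{3 y} + C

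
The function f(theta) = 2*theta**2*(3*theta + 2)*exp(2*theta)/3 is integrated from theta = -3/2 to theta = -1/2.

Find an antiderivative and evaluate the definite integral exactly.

Recognize the product-rule pattern: f = u'v + uv' with u = theta**3 - 5*theta**2/6 + 5*theta/6 - 5/12, v = exp(2*theta), so integration by parts undoes it.
F(theta) = (12*theta**3 - 10*theta**2 + 10*theta - 5)*exp(2*theta)/12 is an antiderivative of f.
Check: d/dtheta[(12*theta**3 - 10*theta**2 + 10*theta - 5)*exp(2*theta)/12] = 2*theta**3*exp(2*theta) + 4*theta**2*exp(2*theta)/3, which equals f(theta).
F(-1/2) = -7*exp(-1)/6; F(-3/2) = -83*exp(-3)/12.
Integral = F(-1/2) - F(-3/2) = -7*exp(-1)/6 + 83*exp(-3)/12.

Antiderivative: F(theta) = (12*theta**3 - 10*theta**2 + 10*theta - 5)*exp(2*theta)/12; value = -7*exp(-1)/6 + 83*exp(-3)/12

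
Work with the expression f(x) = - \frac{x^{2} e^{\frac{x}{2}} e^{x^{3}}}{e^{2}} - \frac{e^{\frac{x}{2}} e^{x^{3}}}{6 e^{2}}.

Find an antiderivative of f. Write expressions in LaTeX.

f matches the chain-rule pattern g'(h)*h' with inner function h(x) = x^{3} + \frac{x}{2} - 2; substituting u = h(x) collapses the integral.
Check: d/dx[- \frac{e^{\frac{x}{2}} e^{x^{3}}}{3 e^{2}}] = \frac{- 6 x^{2} e^{\frac{x}{2}} e^{x^{3}} - e^{\frac{x}{2}} e^{x^{3}}}{6 e^{2}}, which equals f(x).

An antiderivative is F(x) = - \frac{e^{\frac{x}{2}} e^{x^{3}}}{3 e^{2}}.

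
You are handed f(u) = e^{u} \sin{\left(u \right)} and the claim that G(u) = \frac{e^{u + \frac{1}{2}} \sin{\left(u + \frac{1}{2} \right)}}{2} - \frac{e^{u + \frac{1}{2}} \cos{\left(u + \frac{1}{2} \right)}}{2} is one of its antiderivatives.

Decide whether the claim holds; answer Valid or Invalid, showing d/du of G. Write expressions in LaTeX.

d/du[G] = e^{\frac{1}{2}} e^{u} \sin{\left(u + \frac{1}{2} \right)}
d/du[G] - f(u) = - e^{u} \sin{\left(u \right)} + e^{\frac{1}{2}} e^{u} \sin{\left(u + \frac{1}{2} \right)} != 0.

Invalid: d/du[G] - f = - e^{u} \sin{\left(u \right)} + e^{\frac{1}{2}} e^{u} \sin{\left(u + \frac{1}{2} \right)}, which is not 0.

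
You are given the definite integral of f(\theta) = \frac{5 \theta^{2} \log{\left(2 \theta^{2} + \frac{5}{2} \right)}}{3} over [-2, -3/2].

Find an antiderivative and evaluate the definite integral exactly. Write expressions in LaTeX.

Differentiate the proposed F(\theta) back; it has to land on f(\theta) exactly.
F(\theta) = - \frac{5 \left(- 12 \theta^{3} \log{\left(2 \theta^{2} + \frac{5}{2} \right)} + 8 \theta^{3} - 30 \theta + 15 \sqrt{5} \operatorname{atan}{\left(\frac{2 \sqrt{5} \theta}{5} \right)}\right)}{108} is an antiderivative of f.
Check: d/d\theta[- \frac{5 \left(- 12 \theta^{3} \log{\left(2 \theta^{2} + \frac{5}{2} \right)} + 8 \theta^{3} - 30 \theta + 15 \sqrt{5} \operatorname{atan}{\left(\frac{2 \sqrt{5} \theta}{5} \right)}\right)}{108}] = \frac{5 \theta^{2} \log{\left(2 \theta^{2} + \frac{5}{2} \right)}}{3} = f(\theta).
F(-3/2) = - \frac{15 \log{\left(7 \right)}}{8} - \frac{5}{6} + \frac{25 \sqrt{5} \operatorname{atan}{\left(\frac{3 \sqrt{5}}{5} \right)}}{36}; F(-2) = - \frac{40 \log{\left(\frac{21}{2} \right)}}{9} + \frac{5}{27} + \frac{25 \sqrt{5} \operatorname{atan}{\left(\frac{4 \sqrt{5}}{5} \right)}}{36}.
Integral = F(-3/2) - F(-2) = - \frac{15 \log{\left(7 \right)}}{8} - \frac{25 \sqrt{5} \operatorname{atan}{\left(\frac{4 \sqrt{5}}{5} \right)}}{36} - \frac{55}{54} + \frac{25 \sqrt{5} \operatorname{atan}{\left(\frac{3 \sqrt{5}}{5} \right)}}{36} + \frac{40 \log{\left(\frac{21}{2} \right)}}{9}.

Antiderivative: F(\theta) = - \frac{5 \left(- 12 \theta^{3} \log{\left(2 \theta^{2} + \frac{5}{2} \right)} + 8 \theta^{3} - 30 \theta + 15 \sqrt{5} \operatorname{atan}{\left(\frac{2 \sqrt{5} \theta}{5} \right)}\right)}{108}; value = - \frac{15 \log{\left(7 \right)}}{8} - \frac{25 \sqrt{5} \operatorname{atan}{\left(\frac{4 \sqrt{5}}{5} \right)}}{36} - \frac{55}{54} + \frac{25 \sqrt{5} \operatorname{atan}{\left(\frac{3 \sqrt{5}}{5} \right)}}{36} + \frac{40 \log{\left(\frac{21}{2} \right)}}{9}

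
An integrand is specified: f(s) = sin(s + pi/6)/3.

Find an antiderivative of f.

Any candidate F(s) must reproduce f(s) exactly when differentiated.
Check: d/ds[-cos(s + pi/6)/3] = sin(s + pi/6)/3 = f(s).

An antiderivative is F(s) = -cos(s + pi/6)/3.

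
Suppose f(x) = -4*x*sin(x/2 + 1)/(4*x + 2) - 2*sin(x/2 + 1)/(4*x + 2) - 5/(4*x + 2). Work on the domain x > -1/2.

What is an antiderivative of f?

An antiderivative is F(x) = (-5*log(3*x + 3/2) + 8*cos(x/2 + 1))/4.

Integrate term by term and add the pieces.
Check: d/dx[(-5*log(3*x + 3/2) + 8*cos(x/2 + 1))/4] = (-4*x*sin(x/2 + 1) - 2*sin(x/2 + 1) - 5)/(4*x + 2), which equals f(x).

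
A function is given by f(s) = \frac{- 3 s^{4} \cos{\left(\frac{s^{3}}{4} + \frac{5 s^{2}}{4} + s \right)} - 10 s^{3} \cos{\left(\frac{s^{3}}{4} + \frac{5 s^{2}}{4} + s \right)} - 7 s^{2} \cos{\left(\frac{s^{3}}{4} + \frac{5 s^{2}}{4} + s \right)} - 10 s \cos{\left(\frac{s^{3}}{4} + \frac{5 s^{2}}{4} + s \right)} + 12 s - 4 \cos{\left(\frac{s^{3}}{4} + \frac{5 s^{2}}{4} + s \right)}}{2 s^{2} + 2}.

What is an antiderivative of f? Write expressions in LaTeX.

An antiderivative is F(s) = 3 \log{\left(2 s^{2} + 2 \right)} - 2 \sin{\left(\frac{s^{3}}{4} + \frac{5 s^{2}}{4} + s \right)}.

Any candidate F(s) must reproduce f(s) exactly when differentiated.
Check: d/ds[3 \log{\left(2 s^{2} + 2 \right)} - 2 \sin{\left(\frac{s^{3}}{4} + \frac{5 s^{2}}{4} + s \right)}] = \frac{- 3 s^{4} \cos{\left(\frac{s^{3}}{4} + \frac{5 s^{2}}{4} + s \right)} - 10 s^{3} \cos{\left(\frac{s^{3}}{4} + \frac{5 s^{2}}{4} + s \right)} - 7 s^{2} \cos{\left(\frac{s^{3}}{4} + \frac{5 s^{2}}{4} + s \right)} - 10 s \cos{\left(\frac{s^{3}}{4} + \frac{5 s^{2}}{4} + s \right)} + 12 s - 4 \cos{\left(\frac{s^{3}}{4} + \frac{5 s^{2}}{4} + s \right)}}{2 s^{2} + 2} = f(s).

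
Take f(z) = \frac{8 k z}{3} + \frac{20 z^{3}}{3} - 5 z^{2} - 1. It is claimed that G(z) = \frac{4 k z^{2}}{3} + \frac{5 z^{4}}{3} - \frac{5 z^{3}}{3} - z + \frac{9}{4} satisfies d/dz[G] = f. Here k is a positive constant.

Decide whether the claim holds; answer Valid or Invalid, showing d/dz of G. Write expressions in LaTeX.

d/dz[G] = \frac{8 k z}{3} + \frac{20 z^{3}}{3} - 5 z^{2} - 1
This equals f(z) exactly, so the claim holds.

Valid: G'(z) = f(z).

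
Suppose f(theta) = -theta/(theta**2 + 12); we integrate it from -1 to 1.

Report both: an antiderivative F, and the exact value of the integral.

Antiderivative: F(theta) = -log(theta**2/2 + 6)/2; value = 0

The substitution u = theta**2/2 + 6 works: f is exactly (dF/du)*(du/dtheta) for that inner function.
F(theta) = -log(theta**2/2 + 6)/2 is an antiderivative of f.
Check: d/dtheta[-log(theta**2/2 + 6)/2] = -theta/(theta**2 + 12) = f(theta).
F(1) = -log(13/2)/2; F(-1) = -log(13/2)/2.
Integral = F(1) - F(-1) = 0.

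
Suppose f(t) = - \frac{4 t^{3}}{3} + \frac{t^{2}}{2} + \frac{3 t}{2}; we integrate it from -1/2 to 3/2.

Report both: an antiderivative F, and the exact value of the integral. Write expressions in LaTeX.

Antiderivative: F(t) = - \frac{t^{4}}{3} + \frac{t^{3}}{6} + \frac{3 t^{2}}{4}; value = \frac{5}{12}

The integrand splits into summands that can be handled one at a time.
F(t) = - \frac{t^{4}}{3} + \frac{t^{3}}{6} + \frac{3 t^{2}}{4} is an antiderivative of f.
Check: d/dt[- \frac{t^{4}}{3} + \frac{t^{3}}{6} + \frac{3 t^{2}}{4}] = - \frac{4 t^{3}}{3} + \frac{t^{2}}{2} + \frac{3 t}{2} = f(t).
F(3/2) = \frac{9}{16}; F(-1/2) = \frac{7}{48}.
Integral = F(3/2) - F(-1/2) = \frac{5}{12}.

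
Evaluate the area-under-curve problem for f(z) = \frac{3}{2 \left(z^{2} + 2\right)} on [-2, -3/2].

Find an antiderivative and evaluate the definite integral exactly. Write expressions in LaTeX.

Any candidate F(z) must reproduce f(z) exactly when differentiated.
F(z) = \frac{3 \sqrt{2} \operatorname{atan}{\left(\frac{\sqrt{2} z}{2} \right)}}{4} is an antiderivative of f.
Check: d/dz[\frac{3 \sqrt{2} \operatorname{atan}{\left(\frac{\sqrt{2} z}{2} \right)}}{4}] = \frac{3}{2 z^{2} + 4}, which equals f(z).
F(-3/2) = - \frac{3 \sqrt{2} \operatorname{atan}{\left(\frac{3 \sqrt{2}}{4} \right)}}{4}; F(-2) = - \frac{3 \sqrt{2} \operatorname{atan}{\left(\sqrt{2} \right)}}{4}.
Integral = F(-3/2) - F(-2) = - \frac{3 \sqrt{2} \operatorname{atan}{\left(\frac{3 \sqrt{2}}{4} \right)}}{4} + \frac{3 \sqrt{2} \operatorname{atan}{\left(\sqrt{2} \right)}}{4}.

Antiderivative: F(z) = \frac{3 \sqrt{2} \operatorname{atan}{\left(\frac{\sqrt{2} z}{2} \right)}}{4}; value = - \frac{3 \sqrt{2} \operatorname{atan}{\left(\frac{3 \sqrt{2}}{4} \right)}}{4} + \frac{3 \sqrt{2} \operatorname{atan}{\left(\sqrt{2} \right)}}{4}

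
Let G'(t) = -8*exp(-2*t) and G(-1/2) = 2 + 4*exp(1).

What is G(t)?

G(t) = 2 + 4*exp(-2*t)

Since d/dt undoes antidifferentiation here, G(t) must give back the stated G'(t).
A general antiderivative is 4*exp(-2*t) + C.
The condition gives C = 2 + 4*exp(1) - (4*exp(1)) = 2.
So G(t) = 2 + 4*exp(-2*t).
Check: d/dt[2 + 4*exp(-2*t)] = -8*exp(-2*t) = G'(t).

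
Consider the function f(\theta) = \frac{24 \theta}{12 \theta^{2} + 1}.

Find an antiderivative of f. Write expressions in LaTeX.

The substitution u = 4 \theta^{2} + \frac{1}{3} works: f is exactly (dF/du)*(du/d\theta) for that inner function.
Check: d/d\theta[\log{\left(4 \theta^{2} + \frac{1}{3} \right)}] = \frac{24 \theta}{12 \theta^{2} + 1} = f(\theta).

An antiderivative is F(\theta) = \log{\left(4 \theta^{2} + \frac{1}{3} \right)}.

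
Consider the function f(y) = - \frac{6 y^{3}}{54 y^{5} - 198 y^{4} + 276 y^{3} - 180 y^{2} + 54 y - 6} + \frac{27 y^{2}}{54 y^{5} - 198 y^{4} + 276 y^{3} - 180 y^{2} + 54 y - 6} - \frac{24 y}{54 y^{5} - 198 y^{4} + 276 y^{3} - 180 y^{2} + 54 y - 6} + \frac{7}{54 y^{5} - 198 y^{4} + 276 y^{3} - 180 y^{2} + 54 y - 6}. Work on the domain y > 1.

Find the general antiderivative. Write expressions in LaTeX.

The integrand splits into summands that can be handled one at a time.
Check: d/dy[\frac{4 y^{2} - 11 y + 5}{12 \left(y - 1\right)^{2} \left(3 y - 1\right)}] = \frac{- 6 y^{3} + 27 y^{2} - 24 y + 7}{54 y^{5} - 198 y^{4} + 276 y^{3} - 180 y^{2} + 54 y - 6}, which equals f(y).

F(y) = \frac{4 y^{2} - 11 y + 5}{12 \left(y - 1\right)^{2} \left(3 y - 1\right)} + C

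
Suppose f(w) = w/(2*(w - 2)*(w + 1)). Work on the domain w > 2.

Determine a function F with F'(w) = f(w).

The denominator factors as 2*(w - 2)*(w + 1); partial fractions split f into directly integrable pieces: 1/(6*(w + 1)) + 1/(3*(w - 2)).
Check: d/dw[log(w - 2)/3 + log(w + 1)/6] = w/(2*w**2 - 2*w - 4), which equals f(w).

An antiderivative is F(w) = log(w - 2)/3 + log(w + 1)/6.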